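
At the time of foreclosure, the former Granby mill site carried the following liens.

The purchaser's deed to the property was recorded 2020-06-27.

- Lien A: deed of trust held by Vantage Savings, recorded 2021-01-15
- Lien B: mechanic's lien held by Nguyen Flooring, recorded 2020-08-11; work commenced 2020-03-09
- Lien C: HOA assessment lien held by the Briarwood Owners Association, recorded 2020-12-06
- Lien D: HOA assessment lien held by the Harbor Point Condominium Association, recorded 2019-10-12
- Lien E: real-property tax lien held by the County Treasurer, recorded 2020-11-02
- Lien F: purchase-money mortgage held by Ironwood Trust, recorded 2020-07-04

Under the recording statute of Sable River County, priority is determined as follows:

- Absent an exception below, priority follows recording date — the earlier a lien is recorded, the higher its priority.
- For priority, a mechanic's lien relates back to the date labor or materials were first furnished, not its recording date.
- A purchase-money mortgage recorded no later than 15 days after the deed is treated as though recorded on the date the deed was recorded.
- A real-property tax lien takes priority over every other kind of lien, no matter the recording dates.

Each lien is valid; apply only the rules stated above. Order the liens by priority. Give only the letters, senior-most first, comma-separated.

E, D, B, F, C, A

Effective dates after the stated exceptions: B's effective date is 2020-03-09, when work began; F's effective date is the deed date, 2020-06-27.
E is a real-property tax lien, so it outranks all other liens regardless of date.
The other liens, earliest effective date first: D (2019-10-12), B (2020-03-09), F (2020-06-27), C (2020-12-06), A (2021-01-15).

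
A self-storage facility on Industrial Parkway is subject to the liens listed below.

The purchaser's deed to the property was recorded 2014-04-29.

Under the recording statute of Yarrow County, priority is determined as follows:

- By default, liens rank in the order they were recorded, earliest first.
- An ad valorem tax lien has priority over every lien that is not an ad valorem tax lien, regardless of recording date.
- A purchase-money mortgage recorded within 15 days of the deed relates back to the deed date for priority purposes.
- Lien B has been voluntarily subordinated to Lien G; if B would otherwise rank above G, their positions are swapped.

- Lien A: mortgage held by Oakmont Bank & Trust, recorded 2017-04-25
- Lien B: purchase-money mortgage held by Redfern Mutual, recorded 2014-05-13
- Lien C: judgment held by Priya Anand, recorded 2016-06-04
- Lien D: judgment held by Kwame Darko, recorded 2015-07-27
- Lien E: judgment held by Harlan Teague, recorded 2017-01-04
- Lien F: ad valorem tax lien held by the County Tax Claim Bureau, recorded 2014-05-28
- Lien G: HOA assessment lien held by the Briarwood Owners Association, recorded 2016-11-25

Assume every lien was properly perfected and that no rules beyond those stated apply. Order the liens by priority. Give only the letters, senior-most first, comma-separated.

First, effective dates: B relates back to the deed date 2014-04-29.
F is an ad valorem tax lien and takes priority over every other lien.
Ordering the rest by effective date: B (2014-04-29), D (2015-07-27), C (2016-06-04), G (2016-11-25), E (2017-01-04), A (2017-04-25).
Because B would otherwise rank above G, the subordination swaps them.

F, G, D, C, B, E, A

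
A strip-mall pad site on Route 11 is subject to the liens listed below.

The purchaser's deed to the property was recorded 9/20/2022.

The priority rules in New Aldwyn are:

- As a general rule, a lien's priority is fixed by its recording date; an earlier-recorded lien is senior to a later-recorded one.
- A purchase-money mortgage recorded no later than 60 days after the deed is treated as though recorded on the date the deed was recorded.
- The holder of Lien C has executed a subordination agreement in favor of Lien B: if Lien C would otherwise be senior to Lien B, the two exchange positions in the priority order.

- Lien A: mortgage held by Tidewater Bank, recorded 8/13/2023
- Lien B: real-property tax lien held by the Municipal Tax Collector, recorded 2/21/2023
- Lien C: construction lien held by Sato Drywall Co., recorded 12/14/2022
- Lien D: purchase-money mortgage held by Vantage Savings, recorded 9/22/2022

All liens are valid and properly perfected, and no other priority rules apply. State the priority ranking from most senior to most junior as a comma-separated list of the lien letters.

D, B, C, A

Effective dates after the stated exceptions: D's effective date is the deed date, 9/20/2022.
Ordering by effective date: D (9/20/2022), C (12/14/2022), B (2/21/2023), A (8/13/2023).
The subordination applies — C was senior to B — so C and B swap.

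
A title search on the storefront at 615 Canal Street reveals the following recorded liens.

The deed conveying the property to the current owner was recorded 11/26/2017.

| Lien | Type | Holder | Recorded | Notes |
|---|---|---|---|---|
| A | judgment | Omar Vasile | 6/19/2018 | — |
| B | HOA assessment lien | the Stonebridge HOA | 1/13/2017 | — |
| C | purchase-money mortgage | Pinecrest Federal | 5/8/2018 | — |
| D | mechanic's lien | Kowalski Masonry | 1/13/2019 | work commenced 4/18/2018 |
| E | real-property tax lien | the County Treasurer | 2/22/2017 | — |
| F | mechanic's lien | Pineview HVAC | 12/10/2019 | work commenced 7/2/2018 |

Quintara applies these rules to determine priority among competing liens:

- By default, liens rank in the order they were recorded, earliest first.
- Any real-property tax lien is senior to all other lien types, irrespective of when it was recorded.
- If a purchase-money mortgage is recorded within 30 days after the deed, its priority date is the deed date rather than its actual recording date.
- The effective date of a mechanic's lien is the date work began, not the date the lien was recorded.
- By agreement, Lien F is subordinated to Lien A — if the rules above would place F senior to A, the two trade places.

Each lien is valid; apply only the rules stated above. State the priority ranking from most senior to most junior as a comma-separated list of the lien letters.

Adjusting effective dates: C missed the 30-day window (163 days after the deed), so its recording date stands; D relates back to 4/18/2018 (work commenced); F's effective date is 7/2/2018, when work began.
E, as a real-property tax lien, has superpriority and ranks first.
The other liens, earliest effective date first: B (1/13/2017), D (4/18/2018), C (5/8/2018), A (6/19/2018), F (7/2/2018).
F already ranks below A; the subordination has no effect.

E, B, D, C, A, F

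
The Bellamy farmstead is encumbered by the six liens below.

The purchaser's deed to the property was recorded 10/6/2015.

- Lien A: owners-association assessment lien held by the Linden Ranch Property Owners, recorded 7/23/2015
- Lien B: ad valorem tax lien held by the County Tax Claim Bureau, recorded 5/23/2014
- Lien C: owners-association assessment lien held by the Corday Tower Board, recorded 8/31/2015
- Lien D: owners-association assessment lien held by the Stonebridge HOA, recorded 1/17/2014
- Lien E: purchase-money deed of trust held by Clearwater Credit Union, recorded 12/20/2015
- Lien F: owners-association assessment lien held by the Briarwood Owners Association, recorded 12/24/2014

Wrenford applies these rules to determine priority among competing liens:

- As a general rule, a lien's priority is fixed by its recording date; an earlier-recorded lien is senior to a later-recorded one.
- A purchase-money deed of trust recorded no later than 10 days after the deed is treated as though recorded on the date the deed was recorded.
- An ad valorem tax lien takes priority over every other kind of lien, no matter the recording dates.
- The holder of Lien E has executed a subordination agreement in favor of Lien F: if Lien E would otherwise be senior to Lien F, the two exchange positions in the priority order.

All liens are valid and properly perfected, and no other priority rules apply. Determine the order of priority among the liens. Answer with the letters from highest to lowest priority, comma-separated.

First, effective dates: E was recorded 75 days after the deed — beyond 10 days — so no relation-back applies.
B, as an ad valorem tax lien, has superpriority and ranks first.
Among the remaining liens, by effective date: D (1/17/2014), F (12/24/2014), A (7/23/2015), C (8/31/2015), E (12/20/2015).
Since E is not senior to F, the subordination leaves the order unchanged.

B, D, F, A, C, E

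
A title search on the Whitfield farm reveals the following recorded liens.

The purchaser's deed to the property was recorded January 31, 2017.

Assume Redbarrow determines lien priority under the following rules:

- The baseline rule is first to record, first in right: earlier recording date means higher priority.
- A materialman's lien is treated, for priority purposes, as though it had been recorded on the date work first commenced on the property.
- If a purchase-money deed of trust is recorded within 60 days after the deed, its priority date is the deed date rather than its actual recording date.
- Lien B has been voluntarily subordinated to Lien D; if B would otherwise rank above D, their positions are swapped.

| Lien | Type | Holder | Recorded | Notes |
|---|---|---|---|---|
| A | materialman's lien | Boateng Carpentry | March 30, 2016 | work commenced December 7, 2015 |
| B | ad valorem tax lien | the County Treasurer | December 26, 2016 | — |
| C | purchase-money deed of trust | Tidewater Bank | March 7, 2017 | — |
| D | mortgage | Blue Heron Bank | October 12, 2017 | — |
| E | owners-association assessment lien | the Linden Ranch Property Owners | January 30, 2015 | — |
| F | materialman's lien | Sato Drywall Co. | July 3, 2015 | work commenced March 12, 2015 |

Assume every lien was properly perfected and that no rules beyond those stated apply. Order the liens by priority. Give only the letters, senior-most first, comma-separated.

E, F, A, D, C, B

Effective dates: A is treated as recorded December 7, 2015, the work-commencement date; C's effective date is the deed date, January 31, 2017; F is treated as recorded March 12, 2015, the work-commencement date.
Ordering by effective date: E (January 30, 2015), F (March 12, 2015), A (December 7, 2015), B (December 26, 2016), C (January 31, 2017), D (October 12, 2017).
Because B would otherwise rank above D, the subordination swaps them.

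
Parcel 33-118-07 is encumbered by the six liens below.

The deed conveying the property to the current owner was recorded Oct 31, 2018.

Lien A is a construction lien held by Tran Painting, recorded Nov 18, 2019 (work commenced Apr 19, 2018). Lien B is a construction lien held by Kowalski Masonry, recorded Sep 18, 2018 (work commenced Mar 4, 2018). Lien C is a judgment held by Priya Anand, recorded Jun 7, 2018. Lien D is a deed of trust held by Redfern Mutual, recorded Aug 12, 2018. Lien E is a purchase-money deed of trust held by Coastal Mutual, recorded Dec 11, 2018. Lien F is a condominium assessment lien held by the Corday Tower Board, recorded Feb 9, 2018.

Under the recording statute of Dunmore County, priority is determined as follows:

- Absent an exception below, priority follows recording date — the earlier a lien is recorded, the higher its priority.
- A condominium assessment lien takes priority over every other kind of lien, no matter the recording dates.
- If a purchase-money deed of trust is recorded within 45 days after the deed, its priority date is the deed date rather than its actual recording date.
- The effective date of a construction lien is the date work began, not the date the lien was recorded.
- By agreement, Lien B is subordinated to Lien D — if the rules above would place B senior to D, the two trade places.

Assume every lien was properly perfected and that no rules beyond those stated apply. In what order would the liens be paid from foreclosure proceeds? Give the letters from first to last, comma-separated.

F, D, A, C, B, E

Effective dates after the stated exceptions: A is treated as recorded Apr 19, 2018, the work-commencement date; B's effective date is Mar 4, 2018, when work began; E was recorded within the 45-day window, so its effective date is the deed date Oct 31, 2018.
F is a condominium assessment lien, so it outranks all other liens regardless of date.
Among the remaining liens, by effective date: B (Mar 4, 2018), A (Apr 19, 2018), C (Jun 7, 2018), D (Aug 12, 2018), E (Oct 31, 2018).
B is senior to D before the subordination, so the two trade places.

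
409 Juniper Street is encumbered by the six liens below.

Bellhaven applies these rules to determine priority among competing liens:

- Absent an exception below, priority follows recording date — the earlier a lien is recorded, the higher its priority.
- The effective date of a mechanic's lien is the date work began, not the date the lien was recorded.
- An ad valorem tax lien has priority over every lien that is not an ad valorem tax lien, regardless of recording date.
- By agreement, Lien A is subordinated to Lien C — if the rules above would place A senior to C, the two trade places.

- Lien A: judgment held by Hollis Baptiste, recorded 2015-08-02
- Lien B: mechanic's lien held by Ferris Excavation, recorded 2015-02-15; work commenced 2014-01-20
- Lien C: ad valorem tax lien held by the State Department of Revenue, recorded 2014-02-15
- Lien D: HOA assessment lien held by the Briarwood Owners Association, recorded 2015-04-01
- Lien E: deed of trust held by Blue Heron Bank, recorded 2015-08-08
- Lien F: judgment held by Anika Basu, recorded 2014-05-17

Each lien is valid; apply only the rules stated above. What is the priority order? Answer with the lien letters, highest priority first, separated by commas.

Adjusting effective dates: B is treated as recorded 2014-01-20, the work-commencement date.
As an ad valorem tax lien, C is senior to every other lien.
Ordering the rest by effective date: B (2014-01-20), F (2014-05-17), D (2015-04-01), A (2015-08-02), E (2015-08-08).
A already ranks below C; the subordination has no effect.

C, B, F, D, A, E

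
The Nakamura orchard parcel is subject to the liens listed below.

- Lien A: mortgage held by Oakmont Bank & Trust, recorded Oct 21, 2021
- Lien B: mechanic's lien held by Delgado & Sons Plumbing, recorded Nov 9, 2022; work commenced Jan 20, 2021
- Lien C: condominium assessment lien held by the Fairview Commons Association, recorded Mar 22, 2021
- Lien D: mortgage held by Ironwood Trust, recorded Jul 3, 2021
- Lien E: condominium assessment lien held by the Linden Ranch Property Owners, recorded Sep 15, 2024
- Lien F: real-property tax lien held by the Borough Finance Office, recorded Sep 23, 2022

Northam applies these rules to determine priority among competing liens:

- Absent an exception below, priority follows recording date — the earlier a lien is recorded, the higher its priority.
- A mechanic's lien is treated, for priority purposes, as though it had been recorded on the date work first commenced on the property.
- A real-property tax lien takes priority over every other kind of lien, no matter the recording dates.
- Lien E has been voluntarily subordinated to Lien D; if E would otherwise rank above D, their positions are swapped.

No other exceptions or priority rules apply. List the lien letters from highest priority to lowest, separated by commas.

Effective dates: B relates back to Jan 20, 2021 (work commenced).
F is a real-property tax lien and takes priority over every other lien.
The other liens, earliest effective date first: B (Jan 20, 2021), C (Mar 22, 2021), D (Jul 3, 2021), A (Oct 21, 2021), E (Sep 15, 2024).
E is already junior to D, so the subordination agreement changes nothing.

F, B, C, D, A, E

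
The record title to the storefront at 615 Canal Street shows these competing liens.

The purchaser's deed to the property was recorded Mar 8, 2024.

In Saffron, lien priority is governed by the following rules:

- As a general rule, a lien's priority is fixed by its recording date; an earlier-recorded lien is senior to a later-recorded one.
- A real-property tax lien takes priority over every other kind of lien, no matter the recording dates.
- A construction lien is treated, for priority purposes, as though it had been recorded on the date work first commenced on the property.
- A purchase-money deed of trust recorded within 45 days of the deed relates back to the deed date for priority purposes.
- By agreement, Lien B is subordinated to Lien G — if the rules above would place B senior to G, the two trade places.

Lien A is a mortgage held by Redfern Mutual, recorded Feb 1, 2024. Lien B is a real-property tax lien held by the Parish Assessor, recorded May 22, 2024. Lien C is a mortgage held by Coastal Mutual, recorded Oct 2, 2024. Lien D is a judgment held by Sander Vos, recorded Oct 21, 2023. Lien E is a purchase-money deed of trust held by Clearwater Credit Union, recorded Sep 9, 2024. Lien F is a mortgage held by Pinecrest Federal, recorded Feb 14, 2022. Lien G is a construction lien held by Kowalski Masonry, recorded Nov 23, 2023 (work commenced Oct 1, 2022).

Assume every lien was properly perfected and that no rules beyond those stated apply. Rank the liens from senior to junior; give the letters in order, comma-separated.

G, F, B, D, A, E, C

Adjusting effective dates: E was recorded 185 days after the deed — beyond 45 days — so no relation-back applies; G relates back to Oct 1, 2022 (work commenced).
As a real-property tax lien, B is senior to every other lien.
Among the remaining liens, by effective date: F (Feb 14, 2022), G (Oct 1, 2022), D (Oct 21, 2023), A (Feb 1, 2024), E (Sep 9, 2024), C (Oct 2, 2024).
The subordination applies — B was senior to G — so B and G swap.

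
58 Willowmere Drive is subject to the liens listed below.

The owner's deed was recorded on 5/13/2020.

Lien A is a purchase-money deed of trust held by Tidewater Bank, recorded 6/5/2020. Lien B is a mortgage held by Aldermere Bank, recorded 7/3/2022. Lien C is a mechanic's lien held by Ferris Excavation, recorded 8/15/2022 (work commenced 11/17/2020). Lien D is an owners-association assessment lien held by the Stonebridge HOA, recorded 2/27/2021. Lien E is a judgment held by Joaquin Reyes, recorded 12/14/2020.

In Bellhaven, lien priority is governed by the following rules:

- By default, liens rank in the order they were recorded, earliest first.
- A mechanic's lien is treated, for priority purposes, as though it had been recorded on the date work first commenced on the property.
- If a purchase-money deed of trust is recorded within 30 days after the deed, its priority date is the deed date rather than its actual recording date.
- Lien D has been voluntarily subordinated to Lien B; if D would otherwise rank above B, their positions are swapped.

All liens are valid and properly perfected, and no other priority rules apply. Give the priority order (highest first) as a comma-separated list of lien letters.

First, effective dates: A's effective date is the deed date, 5/13/2020; C's effective date is 11/17/2020, when work began.
Sorted by effective date: A (5/13/2020), C (11/17/2020), E (12/14/2020), D (2/27/2021), B (7/3/2022).
D would otherwise be senior to B, so under the subordination agreement D and B exchange positions.

A, C, E, B, D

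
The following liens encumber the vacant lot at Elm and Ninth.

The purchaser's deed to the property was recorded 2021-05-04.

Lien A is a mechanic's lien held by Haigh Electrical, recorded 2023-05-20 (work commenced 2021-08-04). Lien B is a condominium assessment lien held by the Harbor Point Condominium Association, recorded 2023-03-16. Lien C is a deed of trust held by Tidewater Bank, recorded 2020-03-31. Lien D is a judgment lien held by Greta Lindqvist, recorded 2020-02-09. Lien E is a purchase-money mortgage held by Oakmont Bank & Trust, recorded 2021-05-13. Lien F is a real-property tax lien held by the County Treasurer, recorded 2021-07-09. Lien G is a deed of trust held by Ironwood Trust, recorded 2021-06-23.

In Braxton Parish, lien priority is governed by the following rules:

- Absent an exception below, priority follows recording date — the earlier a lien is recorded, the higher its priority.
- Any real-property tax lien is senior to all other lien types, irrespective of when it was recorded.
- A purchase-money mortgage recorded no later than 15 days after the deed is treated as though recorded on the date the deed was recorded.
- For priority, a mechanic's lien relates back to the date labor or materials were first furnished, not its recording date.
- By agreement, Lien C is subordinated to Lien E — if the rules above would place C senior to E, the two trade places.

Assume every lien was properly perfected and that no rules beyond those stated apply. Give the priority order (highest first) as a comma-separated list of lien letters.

F, D, E, C, G, A, B

Effective dates after the stated exceptions: A relates back to 2021-08-04 (work commenced); E's effective date is the deed date, 2021-05-04.
F is a real-property tax lien, so it outranks all other liens regardless of date.
Ordering the rest by effective date: D (2020-02-09), C (2020-03-31), E (2021-05-04), G (2021-06-23), A (2021-08-04), B (2023-03-16).
Because C would otherwise rank above E, the subordination swaps them.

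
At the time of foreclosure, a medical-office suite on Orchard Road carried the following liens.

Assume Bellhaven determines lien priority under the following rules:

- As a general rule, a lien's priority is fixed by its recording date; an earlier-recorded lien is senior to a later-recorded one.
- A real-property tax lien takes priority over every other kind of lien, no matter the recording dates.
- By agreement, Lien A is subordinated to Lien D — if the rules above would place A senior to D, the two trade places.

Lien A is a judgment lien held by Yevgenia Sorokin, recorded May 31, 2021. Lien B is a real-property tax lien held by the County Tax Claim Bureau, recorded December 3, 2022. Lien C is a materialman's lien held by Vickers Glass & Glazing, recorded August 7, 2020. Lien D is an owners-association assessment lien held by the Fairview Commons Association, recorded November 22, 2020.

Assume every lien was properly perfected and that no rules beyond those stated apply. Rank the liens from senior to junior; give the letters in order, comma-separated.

B, C, D, A

As a real-property tax lien, B is senior to every other lien.
The other liens, earliest effective date first: C (August 7, 2020), D (November 22, 2020), A (May 31, 2021).
Since A is not senior to D, the subordination leaves the order unchanged.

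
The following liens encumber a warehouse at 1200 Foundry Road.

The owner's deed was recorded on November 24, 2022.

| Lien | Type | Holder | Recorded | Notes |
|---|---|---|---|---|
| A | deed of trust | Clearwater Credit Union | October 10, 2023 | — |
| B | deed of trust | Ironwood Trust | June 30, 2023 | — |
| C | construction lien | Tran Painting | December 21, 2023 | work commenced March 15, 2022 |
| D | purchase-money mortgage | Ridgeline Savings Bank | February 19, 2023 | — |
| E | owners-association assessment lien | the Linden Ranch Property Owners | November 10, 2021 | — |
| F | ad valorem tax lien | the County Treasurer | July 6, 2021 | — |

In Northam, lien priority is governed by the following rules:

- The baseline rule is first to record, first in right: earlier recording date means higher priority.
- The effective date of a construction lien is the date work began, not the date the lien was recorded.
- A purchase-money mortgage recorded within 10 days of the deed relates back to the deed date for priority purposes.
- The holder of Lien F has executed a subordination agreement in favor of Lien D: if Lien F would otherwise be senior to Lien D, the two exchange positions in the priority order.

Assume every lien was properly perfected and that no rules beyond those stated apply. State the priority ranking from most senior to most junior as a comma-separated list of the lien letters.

Adjusting effective dates: C is treated as recorded March 15, 2022, the work-commencement date; D was recorded 87 days after the deed, outside the 10-day window, so it keeps its recording date.
Sorted by effective date: F (July 6, 2021), E (November 10, 2021), C (March 15, 2022), D (February 19, 2023), B (June 30, 2023), A (October 10, 2023).
F would otherwise be senior to D, so under the subordination agreement F and D exchange positions.

D, E, C, F, B, A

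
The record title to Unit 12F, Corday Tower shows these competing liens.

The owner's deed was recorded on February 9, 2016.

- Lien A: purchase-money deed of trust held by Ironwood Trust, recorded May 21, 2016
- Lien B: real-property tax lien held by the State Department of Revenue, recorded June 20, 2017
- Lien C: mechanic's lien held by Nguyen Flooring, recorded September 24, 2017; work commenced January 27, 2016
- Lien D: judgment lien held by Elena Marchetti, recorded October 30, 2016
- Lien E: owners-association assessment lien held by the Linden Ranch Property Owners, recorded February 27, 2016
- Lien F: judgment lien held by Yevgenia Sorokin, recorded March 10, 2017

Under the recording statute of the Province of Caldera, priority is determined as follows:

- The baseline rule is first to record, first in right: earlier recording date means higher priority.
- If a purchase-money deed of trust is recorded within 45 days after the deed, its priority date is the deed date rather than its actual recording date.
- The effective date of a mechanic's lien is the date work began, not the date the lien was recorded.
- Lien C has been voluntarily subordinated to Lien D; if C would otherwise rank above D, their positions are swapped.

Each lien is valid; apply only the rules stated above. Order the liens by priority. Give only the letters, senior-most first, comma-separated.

D, E, A, C, F, B

First, effective dates: A was recorded 102 days after the deed — beyond 45 days — so no relation-back applies; C is treated as recorded January 27, 2016, the work-commencement date.
By effective date: C (January 27, 2016), E (February 27, 2016), A (May 21, 2016), D (October 30, 2016), F (March 10, 2017), B (June 20, 2017).
The subordination applies — C was senior to D — so C and D swap.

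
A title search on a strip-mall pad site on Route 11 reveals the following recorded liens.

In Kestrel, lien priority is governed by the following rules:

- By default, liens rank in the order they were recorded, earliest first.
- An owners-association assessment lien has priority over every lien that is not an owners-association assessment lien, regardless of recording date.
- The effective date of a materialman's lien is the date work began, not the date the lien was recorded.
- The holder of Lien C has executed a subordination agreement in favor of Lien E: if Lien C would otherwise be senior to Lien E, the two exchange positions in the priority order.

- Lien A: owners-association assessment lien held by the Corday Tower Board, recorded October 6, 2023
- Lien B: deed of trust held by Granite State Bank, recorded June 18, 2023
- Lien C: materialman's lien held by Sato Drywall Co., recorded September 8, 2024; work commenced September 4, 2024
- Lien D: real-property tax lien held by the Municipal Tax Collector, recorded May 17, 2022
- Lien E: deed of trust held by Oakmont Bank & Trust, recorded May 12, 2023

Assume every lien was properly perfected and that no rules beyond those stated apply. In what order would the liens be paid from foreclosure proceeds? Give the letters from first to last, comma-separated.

Effective dates: C relates back to September 4, 2024 (work commenced).
A, as an owners-association assessment lien, has superpriority and ranks first.
Among the remaining liens, by effective date: D (May 17, 2022), E (May 12, 2023), B (June 18, 2023), C (September 4, 2024).
C already ranks below E; the subordination has no effect.

A, D, E, B, C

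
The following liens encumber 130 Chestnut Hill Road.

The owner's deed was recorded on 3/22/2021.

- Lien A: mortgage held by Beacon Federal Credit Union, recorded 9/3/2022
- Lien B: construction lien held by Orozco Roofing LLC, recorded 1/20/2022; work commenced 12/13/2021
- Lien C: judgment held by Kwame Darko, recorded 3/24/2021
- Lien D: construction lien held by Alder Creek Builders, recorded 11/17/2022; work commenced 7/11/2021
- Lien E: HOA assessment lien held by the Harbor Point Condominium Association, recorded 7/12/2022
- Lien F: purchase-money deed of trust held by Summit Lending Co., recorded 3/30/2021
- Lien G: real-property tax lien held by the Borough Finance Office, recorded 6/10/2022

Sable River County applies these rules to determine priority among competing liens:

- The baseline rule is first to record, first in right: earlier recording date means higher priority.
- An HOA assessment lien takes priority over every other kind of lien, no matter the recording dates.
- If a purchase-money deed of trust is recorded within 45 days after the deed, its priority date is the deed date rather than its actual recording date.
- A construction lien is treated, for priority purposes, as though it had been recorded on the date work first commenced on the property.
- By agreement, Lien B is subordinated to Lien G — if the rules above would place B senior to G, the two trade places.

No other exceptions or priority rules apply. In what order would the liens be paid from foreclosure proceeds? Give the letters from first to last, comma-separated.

E, F, C, D, G, B, A

Effective dates: B relates back to 12/13/2021 (work commenced); D relates back to 7/11/2021 (work commenced); F relates back to the deed date 3/22/2021.
E, as an HOA assessment lien, has superpriority and ranks first.
Remaining liens by effective date: F (3/22/2021), C (3/24/2021), D (7/11/2021), B (12/13/2021), G (6/10/2022), A (9/3/2022).
B is senior to G before the subordination, so the two trade places.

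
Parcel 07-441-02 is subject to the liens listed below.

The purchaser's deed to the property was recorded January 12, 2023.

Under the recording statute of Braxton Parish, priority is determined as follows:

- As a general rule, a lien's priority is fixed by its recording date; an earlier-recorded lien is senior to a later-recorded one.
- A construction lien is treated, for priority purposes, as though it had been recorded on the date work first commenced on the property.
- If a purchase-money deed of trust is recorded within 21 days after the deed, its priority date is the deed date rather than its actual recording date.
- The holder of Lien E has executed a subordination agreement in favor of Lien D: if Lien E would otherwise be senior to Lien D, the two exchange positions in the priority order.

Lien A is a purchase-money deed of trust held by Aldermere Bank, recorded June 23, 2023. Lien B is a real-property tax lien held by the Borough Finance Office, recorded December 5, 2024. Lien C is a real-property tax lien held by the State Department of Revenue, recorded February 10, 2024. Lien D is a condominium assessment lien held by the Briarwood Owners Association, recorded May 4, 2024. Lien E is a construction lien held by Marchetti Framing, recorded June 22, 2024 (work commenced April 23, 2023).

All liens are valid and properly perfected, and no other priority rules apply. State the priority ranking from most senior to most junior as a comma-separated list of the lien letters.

First, effective dates: A was recorded 162 days after the deed, outside the 21-day window, so it keeps its recording date; E's effective date is April 23, 2023, when work began.
Ordering by effective date: E (April 23, 2023), A (June 23, 2023), C (February 10, 2024), D (May 4, 2024), B (December 5, 2024).
Because E would otherwise rank above D, the subordination swaps them.

D, A, C, E, B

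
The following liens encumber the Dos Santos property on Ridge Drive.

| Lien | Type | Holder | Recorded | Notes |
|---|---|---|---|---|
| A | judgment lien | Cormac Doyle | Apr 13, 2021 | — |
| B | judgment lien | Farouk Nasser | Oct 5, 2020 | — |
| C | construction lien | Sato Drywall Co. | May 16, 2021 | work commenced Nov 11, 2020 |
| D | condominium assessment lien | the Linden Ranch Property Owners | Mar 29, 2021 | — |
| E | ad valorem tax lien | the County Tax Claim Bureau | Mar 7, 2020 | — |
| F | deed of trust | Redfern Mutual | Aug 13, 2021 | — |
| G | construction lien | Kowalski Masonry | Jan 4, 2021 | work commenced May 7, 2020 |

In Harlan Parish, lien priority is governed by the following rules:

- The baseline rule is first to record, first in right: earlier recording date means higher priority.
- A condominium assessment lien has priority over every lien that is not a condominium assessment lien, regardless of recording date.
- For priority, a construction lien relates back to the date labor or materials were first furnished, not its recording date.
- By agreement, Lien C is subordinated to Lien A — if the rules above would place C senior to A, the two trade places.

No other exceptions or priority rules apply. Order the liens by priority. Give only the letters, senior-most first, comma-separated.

Effective dates after the stated exceptions: C's effective date is Nov 11, 2020, when work began; G relates back to May 7, 2020 (work commenced).
As a condominium assessment lien, D is senior to every other lien.
The other liens, earliest effective date first: E (Mar 7, 2020), G (May 7, 2020), B (Oct 5, 2020), C (Nov 11, 2020), A (Apr 13, 2021), F (Aug 13, 2021).
The subordination applies — C was senior to A — so C and A swap.

D, E, G, B, A, C, F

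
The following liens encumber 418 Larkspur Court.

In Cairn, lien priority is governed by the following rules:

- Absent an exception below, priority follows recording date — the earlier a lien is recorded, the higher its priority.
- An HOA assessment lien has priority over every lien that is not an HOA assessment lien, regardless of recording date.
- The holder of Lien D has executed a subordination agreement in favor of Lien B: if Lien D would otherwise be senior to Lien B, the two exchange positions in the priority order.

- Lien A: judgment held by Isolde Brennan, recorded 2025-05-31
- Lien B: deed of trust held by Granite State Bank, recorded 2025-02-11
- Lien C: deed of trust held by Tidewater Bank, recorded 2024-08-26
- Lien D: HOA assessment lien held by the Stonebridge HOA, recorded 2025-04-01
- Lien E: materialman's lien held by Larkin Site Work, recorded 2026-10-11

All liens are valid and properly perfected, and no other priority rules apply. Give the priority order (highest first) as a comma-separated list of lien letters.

B, C, D, A, E

D is an HOA assessment lien and takes priority over every other lien.
Among the remaining liens, by effective date: C (2024-08-26), B (2025-02-11), A (2025-05-31), E (2026-10-11).
D would otherwise be senior to B, so under the subordination agreement D and B exchange positions.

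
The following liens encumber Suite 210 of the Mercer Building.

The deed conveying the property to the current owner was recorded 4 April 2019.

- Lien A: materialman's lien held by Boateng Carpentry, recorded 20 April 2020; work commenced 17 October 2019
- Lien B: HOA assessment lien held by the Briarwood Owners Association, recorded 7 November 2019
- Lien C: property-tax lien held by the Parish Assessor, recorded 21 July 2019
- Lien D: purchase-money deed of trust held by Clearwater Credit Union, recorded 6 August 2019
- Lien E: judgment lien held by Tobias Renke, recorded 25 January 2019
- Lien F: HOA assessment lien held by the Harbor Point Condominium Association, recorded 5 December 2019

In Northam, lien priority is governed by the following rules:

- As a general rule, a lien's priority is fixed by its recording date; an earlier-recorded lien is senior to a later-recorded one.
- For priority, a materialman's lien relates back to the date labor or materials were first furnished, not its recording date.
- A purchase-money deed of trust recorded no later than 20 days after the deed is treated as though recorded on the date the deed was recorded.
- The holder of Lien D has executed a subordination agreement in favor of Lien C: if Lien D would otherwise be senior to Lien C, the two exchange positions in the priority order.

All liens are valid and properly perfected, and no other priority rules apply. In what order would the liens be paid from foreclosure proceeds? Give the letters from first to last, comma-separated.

Effective dates after the stated exceptions: A is treated as recorded 17 October 2019, the work-commencement date; D was recorded 124 days after the deed — beyond 20 days — so no relation-back applies.
By effective date: E (25 January 2019), C (21 July 2019), D (6 August 2019), A (17 October 2019), B (7 November 2019), F (5 December 2019).
D is already junior to C, so the subordination agreement changes nothing.

E, C, D, A, B, F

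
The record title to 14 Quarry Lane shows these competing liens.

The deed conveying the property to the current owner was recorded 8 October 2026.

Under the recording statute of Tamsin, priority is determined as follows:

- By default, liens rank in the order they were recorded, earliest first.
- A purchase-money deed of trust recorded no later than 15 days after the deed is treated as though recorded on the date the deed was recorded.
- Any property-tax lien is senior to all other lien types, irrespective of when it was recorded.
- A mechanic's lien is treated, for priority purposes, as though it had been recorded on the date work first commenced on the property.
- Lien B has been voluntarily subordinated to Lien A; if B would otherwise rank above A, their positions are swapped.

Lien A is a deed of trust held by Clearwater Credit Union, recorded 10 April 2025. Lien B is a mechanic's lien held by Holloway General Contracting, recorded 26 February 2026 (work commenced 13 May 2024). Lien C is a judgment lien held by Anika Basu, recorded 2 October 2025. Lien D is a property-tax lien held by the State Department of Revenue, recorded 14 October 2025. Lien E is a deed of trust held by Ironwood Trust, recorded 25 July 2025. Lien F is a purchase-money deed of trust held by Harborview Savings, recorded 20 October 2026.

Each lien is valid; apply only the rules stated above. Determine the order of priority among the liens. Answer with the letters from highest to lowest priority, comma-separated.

Effective dates after the stated exceptions: B relates back to 13 May 2024 (work commenced); F was recorded within the 15-day window, so its effective date is the deed date 8 October 2026.
D is a property-tax lien, so it outranks all other liens regardless of date.
The other liens, earliest effective date first: B (13 May 2024), A (10 April 2025), E (25 July 2025), C (2 October 2025), F (8 October 2026).
Because B would otherwise rank above A, the subordination swaps them.

D, A, B, E, C, F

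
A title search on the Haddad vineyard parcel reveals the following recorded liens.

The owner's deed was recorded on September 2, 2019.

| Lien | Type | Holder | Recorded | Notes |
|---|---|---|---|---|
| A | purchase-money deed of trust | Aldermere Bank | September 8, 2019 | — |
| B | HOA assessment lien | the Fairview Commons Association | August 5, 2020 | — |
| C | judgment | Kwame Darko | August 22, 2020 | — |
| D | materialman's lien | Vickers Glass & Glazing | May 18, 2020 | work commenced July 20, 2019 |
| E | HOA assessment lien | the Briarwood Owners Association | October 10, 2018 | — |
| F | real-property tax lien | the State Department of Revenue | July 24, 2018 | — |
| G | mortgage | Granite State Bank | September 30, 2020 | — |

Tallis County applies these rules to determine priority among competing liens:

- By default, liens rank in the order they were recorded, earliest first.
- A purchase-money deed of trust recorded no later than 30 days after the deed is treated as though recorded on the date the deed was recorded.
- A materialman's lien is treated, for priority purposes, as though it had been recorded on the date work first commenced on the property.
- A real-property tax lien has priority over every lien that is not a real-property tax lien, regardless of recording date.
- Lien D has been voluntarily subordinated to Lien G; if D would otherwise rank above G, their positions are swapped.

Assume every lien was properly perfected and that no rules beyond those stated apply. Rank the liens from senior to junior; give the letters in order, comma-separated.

Adjusting effective dates: A's effective date is the deed date, September 2, 2019; D relates back to July 20, 2019 (work commenced).
F is a real-property tax lien and takes priority over every other lien.
The other liens, earliest effective date first: E (October 10, 2018), D (July 20, 2019), A (September 2, 2019), B (August 5, 2020), C (August 22, 2020), G (September 30, 2020).
Because D would otherwise rank above G, the subordination swaps them.

F, E, G, A, B, C, D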